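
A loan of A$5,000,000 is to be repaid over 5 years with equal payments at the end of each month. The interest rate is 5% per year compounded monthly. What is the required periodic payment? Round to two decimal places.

Level ordinary annuity; solve PV = PMT × [(1 − (1+r)^−n)/r] for PMT.
Periodic rate r = 0.05/12 per month; n is counted in months.
With n = 60: PMT = 5,000,000 / ([(1 − (1+r)^−n)/r]) = A$94,356.17

A$94,356.17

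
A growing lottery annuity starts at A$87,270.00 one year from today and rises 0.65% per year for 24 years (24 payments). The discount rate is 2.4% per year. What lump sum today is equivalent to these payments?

Periodic rate r = 0.024 per year.
Growing ordinary annuity: PV = PMT₁ × [1 − ((1+g)/(1+r))^n] / (r − g) = 87,270 × [1 − ((1+0.0065)/(1+r))^24] / (r − 0.0065) = A$1,689,555.57.

A$1,689,555.57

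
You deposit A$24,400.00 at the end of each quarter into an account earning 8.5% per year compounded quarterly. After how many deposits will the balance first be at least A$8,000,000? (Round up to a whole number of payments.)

Periodic rate r = 0.085/4 per quarter; n is counted in quarters.
Ordinary annuity FV: 8,000,000 = 24,400 × [((1+r)^n − 1)/r].
(1+r)^n = 1 + 8,000,000 × r / 24,400, so n = ln(1 + 8,000,000·r/24,400) / ln(1+r) = 98.70.
Round up to a whole number of payments: n = 99.

99 payments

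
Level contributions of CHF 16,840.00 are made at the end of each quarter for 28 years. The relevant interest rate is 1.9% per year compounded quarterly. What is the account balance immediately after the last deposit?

CHF 2,482,360.69

This is an ordinary annuity: 112 deposits of CHF 16,840.00 at the end of each quarter.
Periodic rate r = 0.019/4 per quarter; n is counted in quarters.
FV = PMT × [((1+r)^n − 1)/r] = 16,840 × [(1+r)^112 − 1] / r = CHF 2,482,360.69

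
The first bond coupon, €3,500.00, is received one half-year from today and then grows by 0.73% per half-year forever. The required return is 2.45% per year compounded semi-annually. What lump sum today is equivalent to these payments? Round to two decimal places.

Periodic rate r = 0.0245/2 per half-year.
Growing perpetuity (Gordon): PV = PMT₁ / (r − g) = 3,500 / (r − 0.0073) = €707,070.71.

€707,070.71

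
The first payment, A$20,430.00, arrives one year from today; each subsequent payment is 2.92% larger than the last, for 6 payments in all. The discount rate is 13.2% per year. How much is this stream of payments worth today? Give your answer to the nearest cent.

A$86,483.08

Periodic rate r = 0.132 per year.
Growing ordinary annuity: PV = PMT₁ × [1 − ((1+g)/(1+r))^n] / (r − g) = 20,430 × [1 − ((1+0.0292)/(1+r))^6] / (r − 0.0292) = A$86,483.08.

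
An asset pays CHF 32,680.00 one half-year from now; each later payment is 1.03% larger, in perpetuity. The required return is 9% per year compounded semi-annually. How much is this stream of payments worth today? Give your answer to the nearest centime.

Periodic rate r = 0.09/2 per half-year.
Growing perpetuity (Gordon): PV = PMT₁ / (r − g) = 32,680 / (r − 0.0103) = CHF 941,786.74.

CHF 941,786.74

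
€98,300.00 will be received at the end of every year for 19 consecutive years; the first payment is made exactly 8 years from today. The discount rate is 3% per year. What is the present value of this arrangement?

€1,144,856.80

Ordinary annuity of 19 payments, first payment at period 8.
Periodic rate r = 0.03 per year.
The ordinary-annuity PV formula values the stream one period before the first payment (period 7); discount that back 7 periods:
PV₀ = 98,300 × [1 − (1+r)^−19] / r × (1+r)^−7 = €1,144,856.80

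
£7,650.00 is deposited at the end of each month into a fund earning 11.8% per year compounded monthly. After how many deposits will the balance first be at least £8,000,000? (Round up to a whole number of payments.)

Periodic rate r = 0.118/12 per month; n is counted in months.
Ordinary annuity FV: 8,000,000 = 7,650 × [((1+r)^n − 1)/r].
(1+r)^n = 1 + 8,000,000 × r / 7,650, so n = ln(1 + 8,000,000·r/7,650) / ln(1+r) = 247.65.
Round up to a whole number of payments: n = 248.

248 payments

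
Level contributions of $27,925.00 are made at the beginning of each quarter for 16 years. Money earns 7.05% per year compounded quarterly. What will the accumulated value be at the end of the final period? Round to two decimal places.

This is an annuity due: 64 deposits of $27,925.00 at the beginning of each quarter.
Periodic rate r = 0.0705/4 per quarter; n is counted in quarters.
FV = PMT × [((1+r)^n − 1)/r] × (1+r) = 27,925 × [(1+r)^64 − 1] / r × (1+r) = $3,320,199.03

$3,320,199.03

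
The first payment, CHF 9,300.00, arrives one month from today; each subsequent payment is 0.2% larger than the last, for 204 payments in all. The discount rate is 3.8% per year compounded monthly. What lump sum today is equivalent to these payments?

Periodic rate r = 0.038/12 per month; n is counted in months.
Growing ordinary annuity: PV = PMT₁ × [1 − ((1+g)/(1+r))^n] / (r − g) = 9,300 × [1 − ((1+0.002)/(1+r))^204] / (r − 0.002) = CHF 1,684,473.00.

CHF 1,684,473.00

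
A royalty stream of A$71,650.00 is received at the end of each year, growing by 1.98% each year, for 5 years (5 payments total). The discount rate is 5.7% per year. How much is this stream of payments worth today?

A$315,899.24

Periodic rate r = 0.057 per year.
Growing ordinary annuity: PV = PMT₁ × [1 − ((1+g)/(1+r))^n] / (r − g) = 71,650 × [1 − ((1+0.0198)/(1+r))^5] / (r − 0.0198) = A$315,899.24.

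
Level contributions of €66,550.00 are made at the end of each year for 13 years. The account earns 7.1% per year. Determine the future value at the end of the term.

This is an ordinary annuity: 13 deposits of €66,550.00 at the end of each year.
Periodic rate r = 0.071 per year.
FV = PMT × [((1+r)^n − 1)/r] = 66,550 × [(1+r)^13 − 1] / r = €1,349,079.32

€1,349,079.32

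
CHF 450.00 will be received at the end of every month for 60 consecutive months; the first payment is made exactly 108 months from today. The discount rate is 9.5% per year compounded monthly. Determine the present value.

Ordinary annuity of 60 payments, first payment at period 108.
Periodic rate r = 0.095/12 per month; n is counted in months.
The ordinary-annuity PV formula values the stream one period before the first payment (period 107); discount that back 107 periods:
PV₀ = 450 × [1 − (1+r)^−60] / r × (1+r)^−107 = CHF 9,215.52

CHF 9,215.52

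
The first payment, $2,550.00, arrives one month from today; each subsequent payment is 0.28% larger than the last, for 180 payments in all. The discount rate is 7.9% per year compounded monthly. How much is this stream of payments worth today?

Periodic rate r = 0.079/12 per month; n is counted in months.
Growing ordinary annuity: PV = PMT₁ × [1 − ((1+g)/(1+r))^n] / (r − g) = 2,550 × [1 − ((1+0.0028)/(1+r))^180] / (r − 0.0028) = $331,799.53.

$331,799.53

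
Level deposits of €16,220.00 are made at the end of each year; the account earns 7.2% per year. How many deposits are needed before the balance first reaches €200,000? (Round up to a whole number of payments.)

10 payments

Periodic rate r = 0.072 per year.
Ordinary annuity FV: 200,000 = 16,220 × [((1+r)^n − 1)/r].
(1+r)^n = 1 + 200,000 × r / 16,220, so n = ln(1 + 200,000·r/16,220) / ln(1+r) = 9.14.
Round up to a whole number of payments: n = 10.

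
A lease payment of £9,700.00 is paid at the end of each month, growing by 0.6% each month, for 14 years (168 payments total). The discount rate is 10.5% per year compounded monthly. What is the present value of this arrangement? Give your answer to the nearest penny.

Periodic rate r = 0.105/12 per month; n is counted in months.
Growing ordinary annuity: PV = PMT₁ × [1 − ((1+g)/(1+r))^n] / (r − g) = 9,700 × [1 − ((1+0.006)/(1+r))^168] / (r − 0.006) = £1,297,483.66.

£1,297,483.66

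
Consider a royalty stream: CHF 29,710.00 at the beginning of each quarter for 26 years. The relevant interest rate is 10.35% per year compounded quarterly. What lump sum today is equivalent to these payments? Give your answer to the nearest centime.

CHF 1,095,262.77

This is an annuity due: 104 payments of CHF 29,710.00 at the beginning of each quarter.
Periodic rate r = 0.1035/4 per quarter; n is counted in quarters.
PV = PMT × [(1 − (1+r)^−n)/r] × (1+r) = 29,710 × [1 − (1+r)^−104] / r × (1+r) = CHF 1,095,262.77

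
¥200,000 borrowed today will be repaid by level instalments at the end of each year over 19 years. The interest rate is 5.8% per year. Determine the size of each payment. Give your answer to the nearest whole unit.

Level ordinary annuity; solve PV = PMT × [(1 − (1+r)^−n)/r] for PMT.
Periodic rate r = 0.058 per year.
With n = 19: PMT = 200,000 / ([(1 − (1+r)^−n)/r]) = ¥17,645

¥17,645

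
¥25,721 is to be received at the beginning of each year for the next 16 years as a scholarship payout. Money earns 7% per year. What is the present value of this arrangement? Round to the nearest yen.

¥259,986

This is an annuity due: 16 payments of ¥25,721 at the beginning of each year.
Periodic rate r = 0.07 per year.
PV = PMT × [(1 − (1+r)^−n)/r] × (1+r) = 25,721 × [1 − (1+r)^−16] / r × (1+r) = ¥259,986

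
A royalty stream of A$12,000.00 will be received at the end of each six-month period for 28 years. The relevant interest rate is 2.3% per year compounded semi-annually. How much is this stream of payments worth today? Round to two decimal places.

This is an ordinary annuity: 56 payments of A$12,000.00 at the end of each six-month period.
Periodic rate r = 0.023/2 per half-year; n is counted in half-years.
PV = PMT × [(1 − (1+r)^−n)/r] = 12,000 × [1 − (1+r)^−56] / r = A$493,438.95

A$493,438.95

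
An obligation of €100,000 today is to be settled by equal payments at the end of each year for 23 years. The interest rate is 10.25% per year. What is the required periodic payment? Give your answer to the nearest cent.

€11,465.28

Level ordinary annuity; solve PV = PMT × [(1 − (1+r)^−n)/r] for PMT.
Periodic rate r = 0.1025 per year.
With n = 23: PMT = 100,000 / ([(1 − (1+r)^−n)/r]) = €11,465.28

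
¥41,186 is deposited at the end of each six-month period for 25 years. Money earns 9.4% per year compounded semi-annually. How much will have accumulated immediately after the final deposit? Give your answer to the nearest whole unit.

¥7,833,054

This is an ordinary annuity: 50 deposits of ¥41,186 at the end of each six-month period.
Periodic rate r = 0.094/2 per half-year; n is counted in half-years.
FV = PMT × [((1+r)^n − 1)/r] = 41,186 × [(1+r)^50 − 1] / r = ¥7,833,054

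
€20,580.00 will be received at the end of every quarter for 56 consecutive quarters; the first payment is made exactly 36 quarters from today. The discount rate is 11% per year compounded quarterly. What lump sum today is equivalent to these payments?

Ordinary annuity of 56 payments, first payment at period 36.
Periodic rate r = 0.11/4 per quarter; n is counted in quarters.
The ordinary-annuity PV formula values the stream one period before the first payment (period 35); discount that back 35 periods:
PV₀ = 20,580 × [1 − (1+r)^−56] / r × (1+r)^−35 = €226,184.67

€226,184.67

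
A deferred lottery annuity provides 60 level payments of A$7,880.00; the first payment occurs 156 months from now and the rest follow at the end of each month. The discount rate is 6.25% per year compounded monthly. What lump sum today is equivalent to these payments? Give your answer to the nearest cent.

Ordinary annuity of 60 payments, first payment at period 156.
Periodic rate r = 0.0625/12 per month; n is counted in months.
The ordinary-annuity PV formula values the stream one period before the first payment (period 155); discount that back 155 periods:
PV₀ = 7,880 × [1 − (1+r)^−60] / r × (1+r)^−155 = A$181,105.09

A$181,105.09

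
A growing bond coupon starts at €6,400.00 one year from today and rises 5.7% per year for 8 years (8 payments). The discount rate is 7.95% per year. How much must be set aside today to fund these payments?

€44,109.91

Periodic rate r = 0.0795 per year.
Growing ordinary annuity: PV = PMT₁ × [1 − ((1+g)/(1+r))^n] / (r − g) = 6,400 × [1 − ((1+0.057)/(1+r))^8] / (r − 0.057) = €44,109.91.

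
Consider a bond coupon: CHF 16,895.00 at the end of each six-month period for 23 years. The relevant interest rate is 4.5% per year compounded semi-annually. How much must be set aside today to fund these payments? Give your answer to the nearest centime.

CHF 481,075.74

This is an ordinary annuity: 46 payments of CHF 16,895.00 at the end of each six-month period.
Periodic rate r = 0.045/2 per half-year; n is counted in half-years.
PV = PMT × [(1 − (1+r)^−n)/r] = 16,895 × [1 − (1+r)^−46] / r = CHF 481,075.74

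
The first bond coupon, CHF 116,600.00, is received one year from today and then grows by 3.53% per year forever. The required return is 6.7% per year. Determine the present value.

CHF 3,678,233.44

Periodic rate r = 0.067 per year.
Growing perpetuity (Gordon): PV = PMT₁ / (r − g) = 116,600 / (r − 0.0353) = CHF 3,678,233.44.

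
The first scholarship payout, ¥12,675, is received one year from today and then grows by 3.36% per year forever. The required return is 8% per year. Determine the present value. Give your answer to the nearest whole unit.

Periodic rate r = 0.08 per year.
Growing perpetuity (Gordon): PV = PMT₁ / (r − g) = 12,675 / (r − 0.0336) = ¥273,168.

¥273,168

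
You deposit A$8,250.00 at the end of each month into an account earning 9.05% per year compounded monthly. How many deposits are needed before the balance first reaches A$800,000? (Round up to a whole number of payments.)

Periodic rate r = 0.0905/12 per month; n is counted in months.
Ordinary annuity FV: 800,000 = 8,250 × [((1+r)^n − 1)/r].
(1+r)^n = 1 + 800,000 × r / 8,250, so n = ln(1 + 800,000·r/8,250) / ln(1+r) = 73.05.
Round up to a whole number of payments: n = 74.

74 payments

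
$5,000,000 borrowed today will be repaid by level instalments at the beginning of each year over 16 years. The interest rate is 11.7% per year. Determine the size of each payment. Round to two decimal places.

Level annuity due; solve PV = PMT × [(1 − (1+r)^−n)/r] × (1+r) for PMT.
Periodic rate r = 0.117 per year.
With n = 16: PMT = 5,000,000 / ([(1 − (1+r)^−n)/r] × (1+r)) = $631,201.72

$631,201.72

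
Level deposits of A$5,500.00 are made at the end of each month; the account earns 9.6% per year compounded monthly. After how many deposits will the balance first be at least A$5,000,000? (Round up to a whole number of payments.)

266 payments

Periodic rate r = 0.096/12 per month; n is counted in months.
Ordinary annuity FV: 5,000,000 = 5,500 × [((1+r)^n − 1)/r].
(1+r)^n = 1 + 5,000,000 × r / 5,500, so n = ln(1 + 5,000,000·r/5,500) / ln(1+r) = 265.18.
Round up to a whole number of payments: n = 266.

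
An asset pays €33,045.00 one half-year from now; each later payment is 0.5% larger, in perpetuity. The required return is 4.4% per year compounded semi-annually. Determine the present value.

Periodic rate r = 0.044/2 per half-year.
Growing perpetuity (Gordon): PV = PMT₁ / (r − g) = 33,045 / (r − 0.005) = €1,943,823.53.

€1,943,823.53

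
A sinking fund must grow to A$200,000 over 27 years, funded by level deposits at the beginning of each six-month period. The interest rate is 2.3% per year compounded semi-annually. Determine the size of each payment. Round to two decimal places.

A$2,661.95

Level annuity due; solve FV = PMT × [((1+r)^n − 1)/r] × (1+r) for PMT.
Periodic rate r = 0.023/2 per half-year; n is counted in half-years.
With n = 54: PMT = 200,000 / ([((1+r)^n − 1)/r] × (1+r)) = A$2,661.95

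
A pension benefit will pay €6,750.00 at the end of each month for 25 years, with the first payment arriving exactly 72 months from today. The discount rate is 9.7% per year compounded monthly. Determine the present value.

€429,358.80

Ordinary annuity of 300 payments, first payment at period 72.
Periodic rate r = 0.097/12 per month; n is counted in months.
The ordinary-annuity PV formula values the stream one period before the first payment (period 71); discount that back 71 periods:
PV₀ = 6,750 × [1 − (1+r)^−300] / r × (1+r)^−71 = €429,358.80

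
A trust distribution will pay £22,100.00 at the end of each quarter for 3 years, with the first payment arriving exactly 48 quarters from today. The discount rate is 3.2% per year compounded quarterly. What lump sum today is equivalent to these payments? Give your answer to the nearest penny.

£173,220.52

Ordinary annuity of 12 payments, first payment at period 48.
Periodic rate r = 0.032/4 per quarter; n is counted in quarters.
The ordinary-annuity PV formula values the stream one period before the first payment (period 47); discount that back 47 periods:
PV₀ = 22,100 × [1 − (1+r)^−12] / r × (1+r)^−47 = £173,220.52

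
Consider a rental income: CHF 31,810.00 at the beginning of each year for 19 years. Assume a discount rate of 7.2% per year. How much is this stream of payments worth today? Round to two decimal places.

This is an annuity due: 19 payments of CHF 31,810.00 at the beginning of each year.
Periodic rate r = 0.072 per year.
PV = PMT × [(1 − (1+r)^−n)/r] × (1+r) = 31,810 × [1 − (1+r)^−19] / r × (1+r) = CHF 347,221.97

CHF 347,221.97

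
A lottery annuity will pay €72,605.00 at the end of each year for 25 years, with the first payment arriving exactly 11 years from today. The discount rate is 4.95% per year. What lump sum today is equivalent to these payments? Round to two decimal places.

Ordinary annuity of 25 payments, first payment at period 11.
Periodic rate r = 0.0495 per year.
The ordinary-annuity PV formula values the stream one period before the first payment (period 10); discount that back 10 periods:
PV₀ = 72,605 × [1 − (1+r)^−25] / r × (1+r)^−10 = €634,386.52

€634,386.52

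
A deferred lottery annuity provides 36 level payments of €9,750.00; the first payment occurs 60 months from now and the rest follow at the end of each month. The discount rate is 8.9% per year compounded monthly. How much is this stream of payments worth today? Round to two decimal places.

€198,553.80

Ordinary annuity of 36 payments, first payment at period 60.
Periodic rate r = 0.089/12 per month; n is counted in months.
The ordinary-annuity PV formula values the stream one period before the first payment (period 59); discount that back 59 periods:
PV₀ = 9,750 × [1 − (1+r)^−36] / r × (1+r)^−59 = €198,553.80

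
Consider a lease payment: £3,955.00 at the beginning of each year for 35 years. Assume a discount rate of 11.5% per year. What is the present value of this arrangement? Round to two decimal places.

£37,496.92

This is an annuity due: 35 payments of £3,955.00 at the beginning of each year.
Periodic rate r = 0.115 per year.
PV = PMT × [(1 − (1+r)^−n)/r] × (1+r) = 3,955 × [1 − (1+r)^−35] / r × (1+r) = £37,496.92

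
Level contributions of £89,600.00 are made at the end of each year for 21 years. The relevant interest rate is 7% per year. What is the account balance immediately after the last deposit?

£4,019,919.84

This is an ordinary annuity: 21 deposits of £89,600.00 at the end of each year.
Periodic rate r = 0.07 per year.
FV = PMT × [((1+r)^n − 1)/r] = 89,600 × [(1+r)^21 − 1] / r = £4,019,919.84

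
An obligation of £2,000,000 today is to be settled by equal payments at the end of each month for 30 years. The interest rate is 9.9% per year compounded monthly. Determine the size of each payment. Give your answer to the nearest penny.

£17,403.82

Level ordinary annuity; solve PV = PMT × [(1 − (1+r)^−n)/r] for PMT.
Periodic rate r = 0.099/12 per month; n is counted in months.
With n = 360: PMT = 2,000,000 / ([(1 − (1+r)^−n)/r]) = £17,403.82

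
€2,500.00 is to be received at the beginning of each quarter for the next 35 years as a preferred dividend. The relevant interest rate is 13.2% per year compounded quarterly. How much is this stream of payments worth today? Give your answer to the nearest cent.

This is an annuity due: 140 payments of €2,500.00 at the beginning of each quarter.
Periodic rate r = 0.132/4 per quarter; n is counted in quarters.
PV = PMT × [(1 − (1+r)^−n)/r] × (1+r) = 2,500 × [1 − (1+r)^−140] / r × (1+r) = €77,426.80

€77,426.80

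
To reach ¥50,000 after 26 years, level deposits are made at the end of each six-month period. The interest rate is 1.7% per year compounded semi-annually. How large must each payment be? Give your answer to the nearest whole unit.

¥769

Level ordinary annuity; solve FV = PMT × [((1+r)^n − 1)/r] for PMT.
Periodic rate r = 0.017/2 per half-year; n is counted in half-years.
With n = 52: PMT = 50,000 / ([((1+r)^n − 1)/r]) = ¥769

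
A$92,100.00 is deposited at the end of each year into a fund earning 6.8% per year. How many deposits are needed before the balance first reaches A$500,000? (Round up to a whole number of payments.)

5 payments

Periodic rate r = 0.068 per year.
Ordinary annuity FV: 500,000 = 92,100 × [((1+r)^n − 1)/r].
(1+r)^n = 1 + 500,000 × r / 92,100, so n = ln(1 + 500,000·r/92,100) / ln(1+r) = 4.78.
Round up to a whole number of payments: n = 5.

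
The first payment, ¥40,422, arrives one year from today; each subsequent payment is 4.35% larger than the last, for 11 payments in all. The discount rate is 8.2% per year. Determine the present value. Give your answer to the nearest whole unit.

¥345,109

Periodic rate r = 0.082 per year.
Growing ordinary annuity: PV = PMT₁ × [1 − ((1+g)/(1+r))^n] / (r − g) = 40,422 × [1 − ((1+0.0435)/(1+r))^11] / (r − 0.0435) = ¥345,109.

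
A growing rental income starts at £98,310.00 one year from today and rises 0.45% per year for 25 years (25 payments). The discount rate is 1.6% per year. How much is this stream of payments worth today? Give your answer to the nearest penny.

£2,117,293.24

Periodic rate r = 0.016 per year.
Growing ordinary annuity: PV = PMT₁ × [1 − ((1+g)/(1+r))^n] / (r − g) = 98,310 × [1 − ((1+0.0045)/(1+r))^25] / (r − 0.0045) = £2,117,293.24.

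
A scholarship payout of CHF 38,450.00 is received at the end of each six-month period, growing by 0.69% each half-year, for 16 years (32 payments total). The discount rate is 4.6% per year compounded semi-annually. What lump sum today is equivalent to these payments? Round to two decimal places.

CHF 950,681.40

Periodic rate r = 0.046/2 per half-year; n is counted in half-years.
Growing ordinary annuity: PV = PMT₁ × [1 − ((1+g)/(1+r))^n] / (r − g) = 38,450 × [1 − ((1+0.0069)/(1+r))^32] / (r − 0.0069) = CHF 950,681.40.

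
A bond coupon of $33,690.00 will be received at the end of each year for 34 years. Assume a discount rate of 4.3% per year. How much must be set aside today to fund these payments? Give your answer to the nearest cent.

$596,262.41

This is an ordinary annuity: 34 payments of $33,690.00 at the end of each year.
Periodic rate r = 0.043 per year.
PV = PMT × [(1 − (1+r)^−n)/r] = 33,690 × [1 − (1+r)^−34] / r = $596,262.41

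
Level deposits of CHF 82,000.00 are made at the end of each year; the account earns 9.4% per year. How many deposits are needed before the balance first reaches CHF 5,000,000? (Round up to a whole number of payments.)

Periodic rate r = 0.094 per year.
Ordinary annuity FV: 5,000,000 = 82,000 × [((1+r)^n − 1)/r].
(1+r)^n = 1 + 5,000,000 × r / 82,000, so n = ln(1 + 5,000,000·r/82,000) / ln(1+r) = 21.22.
Round up to a whole number of payments: n = 22.

22 payments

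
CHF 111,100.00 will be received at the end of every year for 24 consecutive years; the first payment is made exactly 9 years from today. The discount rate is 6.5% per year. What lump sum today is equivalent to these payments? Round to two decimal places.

Ordinary annuity of 24 payments, first payment at period 9.
Periodic rate r = 0.065 per year.
The ordinary-annuity PV formula values the stream one period before the first payment (period 8); discount that back 8 periods:
PV₀ = 111,100 × [1 − (1+r)^−24] / r × (1+r)^−8 = CHF 804,939.31

CHF 804,939.31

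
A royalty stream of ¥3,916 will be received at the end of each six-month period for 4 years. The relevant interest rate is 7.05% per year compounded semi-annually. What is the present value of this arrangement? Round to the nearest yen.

¥26,890

This is an ordinary annuity: 8 payments of ¥3,916 at the end of each six-month period.
Periodic rate r = 0.0705/2 per half-year; n is counted in half-years.
PV = PMT × [(1 − (1+r)^−n)/r] = 3,916 × [1 − (1+r)^−8] / r = ¥26,890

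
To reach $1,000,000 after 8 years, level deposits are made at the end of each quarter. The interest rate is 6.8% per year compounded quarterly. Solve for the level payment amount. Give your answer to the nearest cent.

$23,775.39

Level ordinary annuity; solve FV = PMT × [((1+r)^n − 1)/r] for PMT.
Periodic rate r = 0.068/4 per quarter; n is counted in quarters.
With n = 32: PMT = 1,000,000 / ([((1+r)^n − 1)/r]) = $23,775.39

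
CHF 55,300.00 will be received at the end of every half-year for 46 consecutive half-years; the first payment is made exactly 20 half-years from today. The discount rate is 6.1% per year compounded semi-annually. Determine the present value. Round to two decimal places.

CHF 767,282.83

Ordinary annuity of 46 payments, first payment at period 20.
Periodic rate r = 0.061/2 per half-year; n is counted in half-years.
The ordinary-annuity PV formula values the stream one period before the first payment (period 19); discount that back 19 periods:
PV₀ = 55,300 × [1 − (1+r)^−46] / r × (1+r)^−19 = CHF 767,282.83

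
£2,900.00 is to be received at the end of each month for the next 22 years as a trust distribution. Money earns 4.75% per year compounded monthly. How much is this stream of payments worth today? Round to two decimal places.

This is an ordinary annuity: 264 payments of £2,900.00 at the end of each month.
Periodic rate r = 0.0475/12 per month; n is counted in months.
PV = PMT × [(1 − (1+r)^−n)/r] = 2,900 × [1 − (1+r)^−264] / r = £474,439.00

£474,439.00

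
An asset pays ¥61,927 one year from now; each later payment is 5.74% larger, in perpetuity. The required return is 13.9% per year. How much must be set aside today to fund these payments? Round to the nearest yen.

¥758,909

Periodic rate r = 0.139 per year.
Growing perpetuity (Gordon): PV = PMT₁ / (r − g) = 61,927 / (r − 0.0574) = ¥758,909.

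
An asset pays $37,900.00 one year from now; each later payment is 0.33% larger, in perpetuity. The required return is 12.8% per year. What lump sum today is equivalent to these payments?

$303,929.43

Periodic rate r = 0.128 per year.
Growing perpetuity (Gordon): PV = PMT₁ / (r − g) = 37,900 / (r − 0.0033) = $303,929.43.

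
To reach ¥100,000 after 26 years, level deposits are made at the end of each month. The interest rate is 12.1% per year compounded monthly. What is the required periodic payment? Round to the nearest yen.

Level ordinary annuity; solve FV = PMT × [((1+r)^n − 1)/r] for PMT.
Periodic rate r = 0.121/12 per month; n is counted in months.
With n = 312: PMT = 100,000 / ([((1+r)^n − 1)/r]) = ¥46

¥46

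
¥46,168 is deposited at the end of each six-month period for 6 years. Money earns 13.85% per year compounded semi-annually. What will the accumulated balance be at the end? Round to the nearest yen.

¥822,238

This is an ordinary annuity: 12 deposits of ¥46,168 at the end of each six-month period.
Periodic rate r = 0.1385/2 per half-year; n is counted in half-years.
FV = PMT × [((1+r)^n − 1)/r] = 46,168 × [(1+r)^12 − 1] / r = ¥822,238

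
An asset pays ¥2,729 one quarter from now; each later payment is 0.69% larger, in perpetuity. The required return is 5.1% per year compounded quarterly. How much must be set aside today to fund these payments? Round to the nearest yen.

Periodic rate r = 0.051/4 per quarter.
Growing perpetuity (Gordon): PV = PMT₁ / (r − g) = 2,729 / (r − 0.0069) = ¥466,496.

¥466,496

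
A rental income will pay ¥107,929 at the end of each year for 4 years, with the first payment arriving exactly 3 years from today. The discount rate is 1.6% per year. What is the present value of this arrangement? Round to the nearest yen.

Ordinary annuity of 4 payments, first payment at period 3.
Periodic rate r = 0.016 per year.
The ordinary-annuity PV formula values the stream one period before the first payment (period 2); discount that back 2 periods:
PV₀ = 107,929 × [1 − (1+r)^−4] / r × (1+r)^−2 = ¥402,017

¥402,017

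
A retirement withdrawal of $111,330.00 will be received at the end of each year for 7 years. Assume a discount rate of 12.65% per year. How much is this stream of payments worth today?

$497,779.92

This is an ordinary annuity: 7 payments of $111,330.00 at the end of each year.
Periodic rate r = 0.1265 per year.
PV = PMT × [(1 − (1+r)^−n)/r] = 111,330 × [1 − (1+r)^−7] / r = $497,779.92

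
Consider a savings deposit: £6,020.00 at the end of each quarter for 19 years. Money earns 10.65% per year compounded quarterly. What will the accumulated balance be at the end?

This is an ordinary annuity: 76 deposits of £6,020.00 at the end of each quarter.
Periodic rate r = 0.1065/4 per quarter; n is counted in quarters.
FV = PMT × [((1+r)^n − 1)/r] = 6,020 × [(1+r)^76 − 1] / r = £1,439,633.58

£1,439,633.58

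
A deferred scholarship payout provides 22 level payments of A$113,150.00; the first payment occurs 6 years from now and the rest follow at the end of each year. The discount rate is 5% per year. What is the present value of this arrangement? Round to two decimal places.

A$1,166,978.97

Ordinary annuity of 22 payments, first payment at period 6.
Periodic rate r = 0.05 per year.
The ordinary-annuity PV formula values the stream one period before the first payment (period 5); discount that back 5 periods:
PV₀ = 113,150 × [1 − (1+r)^−22] / r × (1+r)^−5 = A$1,166,978.97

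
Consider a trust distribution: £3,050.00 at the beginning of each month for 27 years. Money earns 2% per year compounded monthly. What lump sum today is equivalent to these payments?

£764,363.05

This is an annuity due: 324 payments of £3,050.00 at the beginning of each month.
Periodic rate r = 0.02/12 per month; n is counted in months.
PV = PMT × [(1 − (1+r)^−n)/r] × (1+r) = 3,050 × [1 − (1+r)^−324] / r × (1+r) = £764,363.05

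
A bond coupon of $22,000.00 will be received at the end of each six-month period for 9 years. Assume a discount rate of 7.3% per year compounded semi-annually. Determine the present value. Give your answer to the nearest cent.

This is an ordinary annuity: 18 payments of $22,000.00 at the end of each six-month period.
Periodic rate r = 0.073/2 per half-year; n is counted in half-years.
PV = PMT × [(1 − (1+r)^−n)/r] = 22,000 × [1 − (1+r)^−18] / r = $286,597.65

$286,597.65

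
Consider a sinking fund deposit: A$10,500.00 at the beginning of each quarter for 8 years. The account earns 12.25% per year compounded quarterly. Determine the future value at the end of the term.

A$574,402.36

This is an annuity due: 32 deposits of A$10,500.00 at the beginning of each quarter.
Periodic rate r = 0.1225/4 per quarter; n is counted in quarters.
FV = PMT × [((1+r)^n − 1)/r] × (1+r) = 10,500 × [(1+r)^32 − 1] / r × (1+r) = A$574,402.36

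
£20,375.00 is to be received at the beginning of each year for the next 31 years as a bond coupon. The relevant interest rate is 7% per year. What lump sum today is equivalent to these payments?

£273,209.21

This is an annuity due: 31 payments of £20,375.00 at the beginning of each year.
Periodic rate r = 0.07 per year.
PV = PMT × [(1 − (1+r)^−n)/r] × (1+r) = 20,375 × [1 − (1+r)^−31] / r × (1+r) = £273,209.21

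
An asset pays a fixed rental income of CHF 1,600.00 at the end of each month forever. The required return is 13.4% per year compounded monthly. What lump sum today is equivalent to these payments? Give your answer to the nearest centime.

CHF 143,283.58

Periodic rate r = 0.134/12 per month.
Level perpetuity: PV = PMT / r = 1,600 / (0.134/12) = CHF 143,283.58.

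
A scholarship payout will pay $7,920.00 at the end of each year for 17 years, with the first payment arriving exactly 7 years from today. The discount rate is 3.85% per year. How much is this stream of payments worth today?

Ordinary annuity of 17 payments, first payment at period 7.
Periodic rate r = 0.0385 per year.
The ordinary-annuity PV formula values the stream one period before the first payment (period 6); discount that back 6 periods:
PV₀ = 7,920 × [1 − (1+r)^−17] / r × (1+r)^−6 = $77,712.10

$77,712.10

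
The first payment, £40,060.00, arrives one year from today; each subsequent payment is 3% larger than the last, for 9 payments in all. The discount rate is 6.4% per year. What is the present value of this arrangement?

£298,620.76

Periodic rate r = 0.064 per year.
Growing ordinary annuity: PV = PMT₁ × [1 − ((1+g)/(1+r))^n] / (r − g) = 40,060 × [1 − ((1+0.03)/(1+r))^9] / (r − 0.03) = £298,620.76.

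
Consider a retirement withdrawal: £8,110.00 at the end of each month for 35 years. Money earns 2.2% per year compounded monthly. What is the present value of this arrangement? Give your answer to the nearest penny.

£2,373,990.48

This is an ordinary annuity: 420 payments of £8,110.00 at the end of each month.
Periodic rate r = 0.022/12 per month; n is counted in months.
PV = PMT × [(1 − (1+r)^−n)/r] = 8,110 × [1 − (1+r)^−420] / r = £2,373,990.48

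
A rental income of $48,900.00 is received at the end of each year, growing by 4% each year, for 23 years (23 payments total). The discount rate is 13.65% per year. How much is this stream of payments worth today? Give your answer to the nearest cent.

$440,901.60

Periodic rate r = 0.1365 per year.
Growing ordinary annuity: PV = PMT₁ × [1 − ((1+g)/(1+r))^n] / (r − g) = 48,900 × [1 − ((1+0.04)/(1+r))^23] / (r − 0.04) = $440,901.60.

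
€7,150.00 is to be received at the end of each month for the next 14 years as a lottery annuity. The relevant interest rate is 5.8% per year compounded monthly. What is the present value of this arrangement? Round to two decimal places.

€821,256.14

This is an ordinary annuity: 168 payments of €7,150.00 at the end of each month.
Periodic rate r = 0.058/12 per month; n is counted in months.
PV = PMT × [(1 − (1+r)^−n)/r] = 7,150 × [1 − (1+r)^−168] / r = €821,256.14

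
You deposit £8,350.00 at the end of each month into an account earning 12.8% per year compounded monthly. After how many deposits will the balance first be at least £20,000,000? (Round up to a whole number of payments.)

310 payments

Periodic rate r = 0.128/12 per month; n is counted in months.
Ordinary annuity FV: 20,000,000 = 8,350 × [((1+r)^n − 1)/r].
(1+r)^n = 1 + 20,000,000 × r / 8,350, so n = ln(1 + 20,000,000·r/8,350) / ln(1+r) = 309.04.
Round up to a whole number of payments: n = 310.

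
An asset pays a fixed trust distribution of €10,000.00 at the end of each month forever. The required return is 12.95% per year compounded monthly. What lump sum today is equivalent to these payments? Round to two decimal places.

Periodic rate r = 0.1295/12 per month.
Level perpetuity: PV = PMT / r = 10,000 / (0.1295/12) = €926,640.93.

€926,640.93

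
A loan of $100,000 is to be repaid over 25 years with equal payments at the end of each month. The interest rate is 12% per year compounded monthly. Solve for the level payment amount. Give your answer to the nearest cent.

$1,053.22

Level ordinary annuity; solve PV = PMT × [(1 − (1+r)^−n)/r] for PMT.
Periodic rate r = 0.12/12 per month; n is counted in months.
With n = 300: PMT = 100,000 / ([(1 − (1+r)^−n)/r]) = $1,053.22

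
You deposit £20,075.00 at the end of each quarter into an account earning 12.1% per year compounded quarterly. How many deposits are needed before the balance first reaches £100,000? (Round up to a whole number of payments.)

5 payments

Periodic rate r = 0.121/4 per quarter; n is counted in quarters.
Ordinary annuity FV: 100,000 = 20,075 × [((1+r)^n − 1)/r].
(1+r)^n = 1 + 100,000 × r / 20,075, so n = ln(1 + 100,000·r/20,075) / ln(1+r) = 4.71.
Round up to a whole number of payments: n = 5.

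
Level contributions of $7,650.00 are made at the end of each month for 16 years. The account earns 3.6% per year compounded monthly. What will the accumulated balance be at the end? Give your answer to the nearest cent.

This is an ordinary annuity: 192 deposits of $7,650.00 at the end of each month.
Periodic rate r = 0.036/12 per month; n is counted in months.
FV = PMT × [((1+r)^n − 1)/r] = 7,650 × [(1+r)^192 − 1] / r = $1,982,307.01

$1,982,307.01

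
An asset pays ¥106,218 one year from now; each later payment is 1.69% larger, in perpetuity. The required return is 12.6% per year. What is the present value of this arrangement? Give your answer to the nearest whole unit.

Periodic rate r = 0.126 per year.
Growing perpetuity (Gordon): PV = PMT₁ / (r − g) = 106,218 / (r − 0.0169) = ¥973,584.

¥973,584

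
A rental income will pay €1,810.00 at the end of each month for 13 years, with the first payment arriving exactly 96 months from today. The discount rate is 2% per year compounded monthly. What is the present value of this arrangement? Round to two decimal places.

Ordinary annuity of 156 payments, first payment at period 96.
Periodic rate r = 0.02/12 per month; n is counted in months.
The ordinary-annuity PV formula values the stream one period before the first payment (period 95); discount that back 95 periods:
PV₀ = 1,810 × [1 − (1+r)^−156] / r × (1+r)^−95 = €212,101.98

€212,101.98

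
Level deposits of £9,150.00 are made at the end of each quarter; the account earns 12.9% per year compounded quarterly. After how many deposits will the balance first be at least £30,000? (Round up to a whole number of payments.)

4 payments

Periodic rate r = 0.129/4 per quarter; n is counted in quarters.
Ordinary annuity FV: 30,000 = 9,150 × [((1+r)^n − 1)/r].
(1+r)^n = 1 + 30,000 × r / 9,150, so n = ln(1 + 30,000·r/9,150) / ln(1+r) = 3.17.
Round up to a whole number of payments: n = 4.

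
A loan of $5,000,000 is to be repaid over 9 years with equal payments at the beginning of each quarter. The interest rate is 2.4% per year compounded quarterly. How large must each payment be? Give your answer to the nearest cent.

Level annuity due; solve PV = PMT × [(1 − (1+r)^−n)/r] × (1+r) for PMT.
Periodic rate r = 0.024/4 per quarter; n is counted in quarters.
With n = 36: PMT = 5,000,000 / ([(1 − (1+r)^−n)/r] × (1+r)) = $153,919.59

$153,919.59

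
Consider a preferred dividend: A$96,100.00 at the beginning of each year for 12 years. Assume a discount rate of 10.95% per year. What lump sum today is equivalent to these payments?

This is an annuity due: 12 payments of A$96,100.00 at the beginning of each year.
Periodic rate r = 0.1095 per year.
PV = PMT × [(1 − (1+r)^−n)/r] × (1+r) = 96,100 × [1 − (1+r)^−12] / r × (1+r) = A$693,886.15

A$693,886.15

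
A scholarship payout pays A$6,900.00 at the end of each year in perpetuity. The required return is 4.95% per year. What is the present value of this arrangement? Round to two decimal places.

Periodic rate r = 0.0495 per year.
Level perpetuity: PV = PMT / r = 6,900 / (0.0495) = A$139,393.94.

A$139,393.94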